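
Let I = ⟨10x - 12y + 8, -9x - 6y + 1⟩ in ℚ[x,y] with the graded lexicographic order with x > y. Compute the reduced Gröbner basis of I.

This is the nonlinear analogue of row-reducing a linear system.

f_1 = 10x - 12y + 8, LT = x.
f_2 = -9x - 6y + 1, LT = x.

S(f_1,f_2): lcm = x. S = -28/15y + 41/45.
  leading term y: no divisor's leading term divides it; move -28/15y to the remainder.
  leading term 1: no divisor's leading term divides it; move 41/45 to the remainder.
  remainder -28/15y + 41/45 ≠ 0; add g_3 = -28/15y + 41/45 to the basis.

The other S-polynomials (S(f_1,g_3), S(f_2,g_3)) all reduce to 0 modulo the current basis, so we have a Gröbner basis.
Inter-reduce: drop elements whose leading term is divisible by another's, tail-reduce, and make monic.

G = {x + 3/14, y - 41/84}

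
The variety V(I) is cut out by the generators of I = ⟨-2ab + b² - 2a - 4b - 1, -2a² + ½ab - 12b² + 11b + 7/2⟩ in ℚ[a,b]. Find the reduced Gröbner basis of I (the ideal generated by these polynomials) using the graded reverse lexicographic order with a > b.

G = {b³ - 10/49b² + 16/49a - 19/49b - 4/49, a² + 47/8b² + ¼a - 5b - 13/8, ab - ½b² + a + 2b + ½}

Buchberger's algorithm terminates because the ascending chain of leading-term ideals stabilizes.

f_1 = -2ab + b² - 2a - 4b - 1, LT = ab.
f_2 = -2a² + ½ab - 12b² + 11b + 7/2, LT = a².

S(f_1,f_2): lcm = a²b. S = -¼ab² - 6b³ + a² + 2ab + 11/2b² + ½a + 7/4b.
  reduce S modulo (f_1, f_2):
  remainder -49/8b³ + 5/4b² - 2a + 19/8b + ½ ≠ 0; add g_3 = -49/8b³ + 5/4b² - 2a + 19/8b + ½ to the basis.

The other S-polynomials (S(f_1,g_3), S(f_2,g_3)) all reduce to 0 modulo the current basis, so we have a Gröbner basis.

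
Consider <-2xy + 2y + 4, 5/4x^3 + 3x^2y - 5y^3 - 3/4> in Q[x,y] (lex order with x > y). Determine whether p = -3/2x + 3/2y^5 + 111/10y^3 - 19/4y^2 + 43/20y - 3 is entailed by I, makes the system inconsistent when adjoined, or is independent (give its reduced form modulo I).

First compute the reduced Gröbner basis of I by Buchberger's algorithm.
f_1 = -2xy + 2y + 4, LT = xy.
f_2 = 5/4x^3 + 3x^2y - 5y^3 - 3/4, LT = x^3.

S(f_1,f_2): lcm = x^3y. S = -12/5x^2y^2 - x^2y - 2x^2 + 4y^4 + 3/5y.
  reduce S modulo (f_1, f_2):
  remainder -2x^2 - 2x + 4y^4 - 12/5y^2 - 10y - 58/5 ≠ 0; add h_3 = -2x^2 - 2x + 4y^4 - 12/5y^2 - 10y - 58/5 to the basis.

S(f_1,h_3): lcm = x^2y. S = -2xy - 2x + 2y^5 - 6/5y^3 - 5y^2 - 29/5y.
  reduce S modulo (f_1, f_2, h_3):
  remainder -2x + 2y^5 - 6/5y^3 - 5y^2 - 39/5y - 4 ≠ 0; add h_4 = -2x + 2y^5 - 6/5y^3 - 5y^2 - 39/5y - 4 to the basis.

S(f_1,h_4): lcm = xy. S = y^6 - 3/5y^4 - 5/2y^3 - 39/10y^2 - 3y - 2.
  reduce S modulo (f_1, f_2, h_3, h_4):
  remainder y^6 - 3/5y^4 - 5/2y^3 - 39/10y^2 - 3y - 2 ≠ 0; add h_5 = y^6 - 3/5y^4 - 5/2y^3 - 39/10y^2 - 3y - 2 to the basis.

The other S-polynomials (S(f_2,h_3), S(f_2,h_4), S(h_3,h_4), S(f_1,h_5), S(f_2,h_5), S(h_3,h_5), S(h_4,h_5)) all reduce to 0 modulo the current basis, so we have a Gröbner basis.
Inter-reduce: drop elements whose leading term is divisible by another's, tail-reduce, and make monic.
Reduced Gröbner basis: {x - y^5 + 3/5y^3 + 5/2y^2 + 39/10y + 2, y^6 - 3/5y^4 - 5/2y^3 - 39/10y^2 - 3y - 2}.
Label its elements g_1 = x - y^5 + 3/5y^3 + 5/2y^2 + 39/10y + 2, g_2 = y^6 - 3/5y^4 - 5/2y^3 - 39/10y^2 - 3y - 2.

Reduce p = -3/2x + 3/2y^5 + 111/10y^3 - 19/4y^2 + 43/20y - 3 modulo G:
  leading term x: subtract (-3/2)·g_1 from -3/2x + 3/2y^5 + 111/10y^3 - 19/4y^2 + 43/20y - 3 → 12y^3 - y^2 + 8y
  leading term y^3: no divisor's leading term divides it; move 12y^3 to the remainder.
  leading term y^2: no divisor's leading term divides it; move -y^2 to the remainder.
  leading term y: no divisor's leading term divides it; move 8y to the remainder.
  normal form = 12y^3 - y^2 + 8y.
The normal form is nonzero, so p ∉ I. Since p minus its normal form lies in I, I + (p) = I + (r) where r = 12y^3 - y^2 + 8y; decide whether this ideal is the whole ring.
Run Buchberger on G together with r (pairs among the g_i already reduce to 0 since G is a Gröbner basis):
g_1 = x - y^5 + 3/5y^3 + 5/2y^2 + 39/10y + 2, LT = x.
g_2 = y^6 - 3/5y^4 - 5/2y^3 - 39/10y^2 - 3y - 2, LT = y^6.
r = 12y^3 - y^2 + 8y, LT = y^3.

S(g_2,r): lcm = y^6. S = 1/12y^5 - 19/15y^4 - 5/2y^3 - 39/10y^2 - 3y - 2.
  reduce S modulo (g_1, g_2, r):
  remainder -340267/103680y^2 - 15893/12960y - 2 ≠ 0; add m_4 = -340267/103680y^2 - 15893/12960y - 2 to the basis.

S(g_2,m_4): lcm = y^6. S = -127144/340267y^5 - 2057601/1701335y^4 - 5/2y^3 - 39/10y^2 - 3y - 2.
  reduce S modulo (g_1, g_2, r, m_4):
  remainder -24190490087/115781631289y - 898548050/115781631289 ≠ 0; add m_5 = -24190490087/115781631289y - 898548050/115781631289 to the basis.

S(r,m_4): lcm = y^3. S = -1865995/4083204y^2 + 58454/1020801y.
  reduce S modulo (g_1, g_2, r, m_4, m_5):
  remainder 2222623031731200/8231225490433229 ≠ 0; add m_6 = 2222623031731200/8231225490433229 to the basis.

The other S-polynomials (S(g_1,g_2), S(g_1,r), S(g_1,m_4), S(g_1,m_5), S(g_2,m_5), S(r,m_5), S(m_4,m_5), S(g_1,m_6), S(g_2,m_6), S(r,m_6), S(m_4,m_6), S(m_5,m_6)) all reduce to 0 modulo the current basis, so we have a Gröbner basis.
Inter-reduce: drop elements whose leading term is divisible by another's, tail-reduce, and make monic.
Reduced Gröbner basis: {1}.
The reduced Gröbner basis of I + (p) is {1}: the ideal is the whole ring, so the enlarged system has no common solution — adjoining p is inconsistent.

Adjoining -3/2x + 3/2y^5 + 111/10y^3 - 19/4y^2 + 43/20y - 3 makes the ideal the whole ring: the system is inconsistent.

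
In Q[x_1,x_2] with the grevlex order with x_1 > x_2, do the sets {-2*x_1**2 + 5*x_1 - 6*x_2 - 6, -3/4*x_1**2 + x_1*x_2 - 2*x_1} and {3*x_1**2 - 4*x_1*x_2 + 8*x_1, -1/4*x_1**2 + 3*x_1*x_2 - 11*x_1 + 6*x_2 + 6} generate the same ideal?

Yes, the ideals are equal.

Two ideals are equal iff their reduced Gröbner bases coincide (the reduced basis is unique for a fixed ordering).
Buchberger on the first generating set:
f_1 = -2*x_1**2 + 5*x_1 - 6*x_2 - 6, LT = x_1**2.
f_2 = -3/4*x_1**2 + x_1*x_2 - 2*x_1, LT = x_1**2.

S(f_1,f_2): lcm = x_1**2. S = 4/3*x_1*x_2 - 31/6*x_1 + 3*x_2 + 3.
  leading term x_1*x_2: no divisor's leading term divides it; move 4/3*x_1*x_2 to the remainder.
  leading term x_1: no divisor's leading term divides it; move -31/6*x_1 to the remainder.
  leading term x_2: no divisor's leading term divides it; move 3*x_2 to the remainder.
  leading term 1: no divisor's leading term divides it; move 3 to the remainder.
  remainder 4/3*x_1*x_2 - 31/6*x_1 + 3*x_2 + 3 ≠ 0; add g_3 = 4/3*x_1*x_2 - 31/6*x_1 + 3*x_2 + 3 to the basis.

S(f_1,g_3): lcm = x_1**2*x_2. S = 31/8*x_1**2 - 19/4*x_1*x_2 + 3*x_2**2 - 9/4*x_1 + 3*x_2.
  leading term x_1**2: subtract (-31/16)·f_1 from 31/8*x_1**2 - 19/4*x_1*x_2 + 3*x_2**2 - 9/4*x_1 + 3*x_2 → -19/4*x_1*x_2 + 3*x_2**2 + 119/16*x_1 - 69/8*x_2 - 93/8
  leading term x_1*x_2: subtract (-57/16)·g_3 from -19/4*x_1*x_2 + 3*x_2**2 + 119/16*x_1 - 69/8*x_2 - 93/8 → 3*x_2**2 - 351/32*x_1 + 33/16*x_2 - 15/16
  leading term x_2**2: no divisor's leading term divides it; move 3*x_2**2 to the remainder.
  leading term x_1: no divisor's leading term divides it; move -351/32*x_1 to the remainder.
  leading term x_2: no divisor's leading term divides it; move 33/16*x_2 to the remainder.
  leading term 1: no divisor's leading term divides it; move -15/16 to the remainder.
  remainder 3*x_2**2 - 351/32*x_1 + 33/16*x_2 - 15/16 ≠ 0; add g_4 = 3*x_2**2 - 351/32*x_1 + 33/16*x_2 - 15/16 to the basis.

The other S-polynomials (S(f_2,g_3), S(f_1,g_4), S(f_2,g_4), S(g_3,g_4)) all reduce to 0 modulo the current basis, so we have a Gröbner basis.
Inter-reduce: drop elements whose leading term is divisible by another's, tail-reduce, and make monic.
Reduced Gröbner basis: {x_1**2 - 5/2*x_1 + 3*x_2 + 3, x_1*x_2 - 31/8*x_1 + 9/4*x_2 + 9/4, x_2**2 - 117/32*x_1 + 11/16*x_2 - 5/16}.

Buchberger on the second generating set:
h_1 = 3*x_1**2 - 4*x_1*x_2 + 8*x_1, LT = x_1**2.
h_2 = -1/4*x_1**2 + 3*x_1*x_2 - 11*x_1 + 6*x_2 + 6, LT = x_1**2.

S(h_1,h_2): lcm = x_1**2. S = 32/3*x_1*x_2 - 124/3*x_1 + 24*x_2 + 24.
  leading term x_1*x_2: no divisor's leading term divides it; move 32/3*x_1*x_2 to the remainder.
  leading term x_1: no divisor's leading term divides it; move -124/3*x_1 to the remainder.
  leading term x_2: no divisor's leading term divides it; move 24*x_2 to the remainder.
  leading term 1: no divisor's leading term divides it; move 24 to the remainder.
  remainder 32/3*x_1*x_2 - 124/3*x_1 + 24*x_2 + 24 ≠ 0; add k_3 = 32/3*x_1*x_2 - 124/3*x_1 + 24*x_2 + 24 to the basis.

S(h_1,k_3): lcm = x_1**2*x_2. S = -4/3*x_1*x_2**2 + 31/8*x_1**2 + 5/12*x_1*x_2 - 9/4*x_1.
  leading term x_1*x_2**2: subtract (-1/8*x_2)·k_3 from -4/3*x_1*x_2**2 + 31/8*x_1**2 + 5/12*x_1*x_2 - 9/4*x_1 → 31/8*x_1**2 - 19/4*x_1*x_2 + 3*x_2**2 - 9/4*x_1 + 3*x_2
  leading term x_1**2: subtract (31/24)·h_1 from 31/8*x_1**2 - 19/4*x_1*x_2 + 3*x_2**2 - 9/4*x_1 + 3*x_2 → 5/12*x_1*x_2 + 3*x_2**2 - 151/12*x_1 + 3*x_2
  leading term x_1*x_2: subtract (5/128)·k_3 from 5/12*x_1*x_2 + 3*x_2**2 - 151/12*x_1 + 3*x_2 → 3*x_2**2 - 351/32*x_1 + 33/16*x_2 - 15/16
  leading term x_2**2: no divisor's leading term divides it; move 3*x_2**2 to the remainder.
  leading term x_1: no divisor's leading term divides it; move -351/32*x_1 to the remainder.
  leading term x_2: no divisor's leading term divides it; move 33/16*x_2 to the remainder.
  leading term 1: no divisor's leading term divides it; move -15/16 to the remainder.
  remainder 3*x_2**2 - 351/32*x_1 + 33/16*x_2 - 15/16 ≠ 0; add k_4 = 3*x_2**2 - 351/32*x_1 + 33/16*x_2 - 15/16 to the basis.

The other S-polynomials (S(h_2,k_3), S(h_1,k_4), S(h_2,k_4), S(k_3,k_4)) all reduce to 0 modulo the current basis, so we have a Gröbner basis.
Inter-reduce: drop elements whose leading term is divisible by another's, tail-reduce, and make monic.
Reduced Gröbner basis: {x_1**2 - 5/2*x_1 + 3*x_2 + 3, x_1*x_2 - 31/8*x_1 + 9/4*x_2 + 9/4, x_2**2 - 117/32*x_1 + 11/16*x_2 - 5/16}.

Same reduced basis, so the two generating sets span the same ideal.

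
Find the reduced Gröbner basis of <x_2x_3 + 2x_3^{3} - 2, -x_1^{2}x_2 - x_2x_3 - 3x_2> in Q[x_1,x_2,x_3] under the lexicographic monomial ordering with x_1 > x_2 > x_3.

f_1 = x_2x_3 + 2x_3^{3} - 2, LT = x_2x_3.
f_2 = -x_1^{2}x_2 - x_2x_3 - 3x_2, LT = x_1^{2}x_2.

S(f_1,f_2): lcm = x_1^{2}x_2x_3. S = 2x_1^{2}x_3^{3} - 2x_1^{2} - x_2x_3^{2} - 3x_2x_3.
  reduce S modulo (f_1, f_2):
  remainder 2x_1^{2}x_3^{3} - 2x_1^{2} + 2x_3^{4} + 6x_3^{3} - 2x_3 - 6 ≠ 0; add g_3 = 2x_1^{2}x_3^{3} - 2x_1^{2} + 2x_3^{4} + 6x_3^{3} - 2x_3 - 6 to the basis.

The other S-polynomials (S(f_1,g_3), S(f_2,g_3)) all reduce to 0 modulo the current basis, so we have a Gröbner basis.

G = {x_1^{2}x_2 + 3x_2 - 2x_3^{3} + 2, x_1^{2}x_3^{3} - x_1^{2} + x_3^{4} + 3x_3^{3} - x_3 - 3, x_2x_3 + 2x_3^{3} - 2}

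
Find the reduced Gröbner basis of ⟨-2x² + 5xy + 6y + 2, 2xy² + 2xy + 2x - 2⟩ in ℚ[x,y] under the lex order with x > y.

f_1 = -2x² + 5xy + 6y + 2, LT = x².
f_2 = 2xy² + 2xy + 2x - 2, LT = xy².

S(f_1,f_2): lcm = x²y². S = -x²y - x² - 5/2xy³ + x - 3y³ - y².
  leading term x²y: subtract (½y)·f_1 from -x²y - x² - 5/2xy³ + x - 3y³ - y² → -x² - 5/2xy³ - 5/2xy² + x - 3y³ - 4y² - y
  leading term x²: subtract (½)·f_1 from -x² - 5/2xy³ - 5/2xy² + x - 3y³ - 4y² - y → -5/2xy³ - 5/2xy² - 5/2xy + x - 3y³ - 4y² - 4y - 1
  leading term xy³: subtract (-5/4y)·f_2 from -5/2xy³ - 5/2xy² - 5/2xy + x - 3y³ - 4y² - 4y - 1 → x - 3y³ - 4y² - 13/2y - 1
  leading term x: no divisor's leading term divides it; move x to the remainder.
  leading term y³: no divisor's leading term divides it; move -3y³ to the remainder.
  leading term y²: no divisor's leading term divides it; move -4y² to the remainder.
  leading term y: no divisor's leading term divides it; move -13/2y to the remainder.
  leading term 1: no divisor's leading term divides it; move -1 to the remainder.
  remainder x - 3y³ - 4y² - 13/2y - 1 ≠ 0; add g_3 = x - 3y³ - 4y² - 13/2y - 1 to the basis.

S(f_2,g_3): lcm = xy². S = xy + x + 3y⁵ + 4y⁴ + 13/2y³ + y² - 1.
  leading term xy: subtract (y)·g_3 from xy + x + 3y⁵ + 4y⁴ + 13/2y³ + y² - 1 → x + 3y⁵ + 7y⁴ + 21/2y³ + 15/2y² + y - 1
  leading term x: subtract (1)·g_3 from x + 3y⁵ + 7y⁴ + 21/2y³ + 15/2y² + y - 1 → 3y⁵ + 7y⁴ + 27/2y³ + 23/2y² + 15/2y
  leading term y⁵: no divisor's leading term divides it; move 3y⁵ to the remainder.
  leading term y⁴: no divisor's leading term divides it; move 7y⁴ to the remainder.
  leading term y³: no divisor's leading term divides it; move 27/2y³ to the remainder.
  leading term y²: no divisor's leading term divides it; move 23/2y² to the remainder.
  leading term y: no divisor's leading term divides it; move 15/2y to the remainder.
  remainder 3y⁵ + 7y⁴ + 27/2y³ + 23/2y² + 15/2y ≠ 0; add g_4 = 3y⁵ + 7y⁴ + 27/2y³ + 23/2y² + 15/2y to the basis.

The other S-polynomials (S(f_1,g_3), S(f_1,g_4), S(f_2,g_4), S(g_3,g_4)) all reduce to 0 modulo the current basis, so we have a Gröbner basis.
Inter-reduce: drop elements whose leading term is divisible by another's, tail-reduce, and make monic.

G = {x - 3y³ - 4y² - 13/2y - 1, y⁵ + 7/3y⁴ + 9/2y³ + 23/6y² + 5/2y}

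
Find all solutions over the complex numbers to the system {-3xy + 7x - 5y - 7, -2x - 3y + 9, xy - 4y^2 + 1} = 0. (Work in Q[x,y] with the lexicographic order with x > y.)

{(3, 1)}

Compute a lex Gröbner basis by Buchberger's algorithm.
f_1 = -3xy + 7x - 5y - 7, LT = xy.
f_2 = -2x - 3y + 9, LT = x.
f_3 = xy - 4y^2 + 1, LT = xy.

S(f_1,f_2): lcm = xy. S = -7/3x - 3/2y^2 + 37/6y + 7/3.
  leading term x: subtract (7/6)·f_2 from -7/3x - 3/2y^2 + 37/6y + 7/3 → -3/2y^2 + 29/3y - 49/6
  leading term y^2: no divisor's leading term divides it; move -3/2y^2 to the remainder.
  leading term y: no divisor's leading term divides it; move 29/3y to the remainder.
  leading term 1: no divisor's leading term divides it; move -49/6 to the remainder.
  remainder -3/2y^2 + 29/3y - 49/6 ≠ 0; add h_4 = -3/2y^2 + 29/3y - 49/6 to the basis.

S(f_1,f_3): lcm = xy. S = -7/3x + 4y^2 + 5/3y + 4/3.
  leading term x: subtract (7/6)·f_2 from -7/3x + 4y^2 + 5/3y + 4/3 → 4y^2 + 31/6y - 55/6
  leading term y^2: subtract (-8/3)·h_4 from 4y^2 + 31/6y - 55/6 → 557/18y - 557/18
  leading term y: no divisor's leading term divides it; move 557/18y to the remainder.
  leading term 1: no divisor's leading term divides it; move -557/18 to the remainder.
  remainder 557/18y - 557/18 ≠ 0; add h_5 = 557/18y - 557/18 to the basis.

S(f_2,f_3): lcm = xy. S = 11/2y^2 - 9/2y - 1.
  leading term y^2: subtract (-11/3)·h_4 from 11/2y^2 - 9/2y - 1 → 557/18y - 557/18
  leading term y: subtract (1)·h_5 from 557/18y - 557/18 → 0
  remainder 0.

S(f_1,h_4): lcm = xy^2. S = 37/9xy - 49/9x + 5/3y^2 + 7/3y.
  leading term xy: subtract (-37/27)·f_1 from 37/9xy - 49/9x + 5/3y^2 + 7/3y → 112/27x + 5/3y^2 - 122/27y - 259/27
  leading term x: subtract (-56/27)·f_2 from 112/27x + 5/3y^2 - 122/27y - 259/27 → 5/3y^2 - 290/27y + 245/27
  leading term y^2: subtract (-10/9)·h_4 from 5/3y^2 - 290/27y + 245/27 → 0
  remainder 0.

S(f_2,h_4): leading monomials are coprime, so the S-polynomial reduces to 0 (Buchberger's first criterion).
S(f_3,h_4): lcm = xy^2. S = 58/9xy - 49/9x - 4y^3 + y.
  leading term xy: subtract (-58/27)·f_1 from 58/9xy - 49/9x - 4y^3 + y → 259/27x - 4y^3 - 263/27y - 406/27
  leading term x: subtract (-259/54)·f_2 from 259/27x - 4y^3 - 263/27y - 406/27 → -4y^3 - 1303/54y + 1519/54
  leading term y^3: subtract (8/3y)·h_4 from -4y^3 - 1303/54y + 1519/54 → -232/9y^2 - 127/54y + 1519/54
  leading term y^2: subtract (464/27)·h_4 from -232/9y^2 - 127/54y + 1519/54 → -27293/162y + 27293/162
  leading term y: subtract (-49/9)·h_5 from -27293/162y + 27293/162 → 0
  remainder 0.

S(f_1,h_5): lcm = xy. S = -4/3x + 5/3y + 7/3.
  leading term x: subtract (2/3)·f_2 from -4/3x + 5/3y + 7/3 → 11/3y - 11/3
  leading term y: subtract (66/557)·h_5 from 11/3y - 11/3 → 0
  remainder 0.

S(f_2,h_5): leading monomials are coprime, so the S-polynomial reduces to 0 (Buchberger's first criterion).
S(f_3,h_5): lcm = xy. S = x - 4y^2 + 1.
  leading term x: subtract (-1/2)·f_2 from x - 4y^2 + 1 → -4y^2 - 3/2y + 11/2
  leading term y^2: subtract (8/3)·h_4 from -4y^2 - 3/2y + 11/2 → -491/18y + 491/18
  leading term y: subtract (-491/557)·h_5 from -491/18y + 491/18 → 0
  remainder 0.

S(h_4,h_5): lcm = y^2. S = -49/9y + 49/9.
  leading term y: subtract (-98/557)·h_5 from -49/9y + 49/9 → 0
  remainder 0.

Every S-polynomial of the final basis reduces to 0, so we have a Gröbner basis.
Inter-reduce: drop elements whose leading term is divisible by another's, tail-reduce, and make monic.
Reduced Gröbner basis: {x - 3, y - 1}.

Elimination: the polynomial y - 1 lies in the elimination ideal for y, so y ∈ {1}. For each such y, the remaining basis elements (now univariate) give the rest of the solution.
  y = 1: the earlier basis element becomes x - 3 = 0, giving x = 3 — point (3, 1).
Check: every point annihilates each of the original generators.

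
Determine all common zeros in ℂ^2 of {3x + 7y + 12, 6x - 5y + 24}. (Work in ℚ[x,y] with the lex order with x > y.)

{(-4, 0)}

Compute a lex Gröbner basis by Buchberger's algorithm.
f_1 = 3x + 7y + 12, LT = x.
f_2 = 6x - 5y + 24, LT = x.

S(f_1,f_2): lcm = x. S = 19/6y.
  leading term y: no divisor's leading term divides it; move 19/6y to the remainder.
  remainder 19/6y ≠ 0; add h_3 = 19/6y to the basis.

S(f_1,h_3): leading monomials are coprime, so the S-polynomial reduces to 0 (Buchberger's first criterion).
S(f_2,h_3): leading monomials are coprime, so the S-polynomial reduces to 0 (Buchberger's first criterion).
Every S-polynomial of the final basis reduces to 0, so we have a Gröbner basis.
Inter-reduce: drop elements whose leading term is divisible by another's, tail-reduce, and make monic.
Reduced Gröbner basis: {x + 4, y}.

From the last basis element, y = 0, so y takes values in {0}. Each choice, substituted upward through the basis, yields the corresponding point(s) of the solution set.
  y = 0: the earlier basis element becomes x + 4 = 0, giving x = -4 — point (-4, 0).
Substituting each solution back into the original system confirms all equations vanish.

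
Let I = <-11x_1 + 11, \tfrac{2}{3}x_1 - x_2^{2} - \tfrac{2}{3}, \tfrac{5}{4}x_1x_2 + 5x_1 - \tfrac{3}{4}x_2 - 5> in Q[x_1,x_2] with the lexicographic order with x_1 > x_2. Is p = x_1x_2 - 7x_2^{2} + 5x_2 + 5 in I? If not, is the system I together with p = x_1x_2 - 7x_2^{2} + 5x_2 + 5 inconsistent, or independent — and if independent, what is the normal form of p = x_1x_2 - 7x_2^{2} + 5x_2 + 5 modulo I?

First compute the reduced Gröbner basis of I by Buchberger's algorithm.
f_1 = -11x_1 + 11, LT = x_1.
f_2 = \tfrac{2}{3}x_1 - x_2^{2} - \tfrac{2}{3}, LT = x_1.
f_3 = \tfrac{5}{4}x_1x_2 + 5x_1 - \tfrac{3}{4}x_2 - 5, LT = x_1x_2.

S(f_1,f_2): lcm = x_1. S = \tfrac{3}{2}x_2^{2}.
  leading term x_2^{2}: no divisor's leading term divides it; move \tfrac{3}{2}x_2^{2} to the remainder.
  remainder \tfrac{3}{2}x_2^{2} ≠ 0; add h_4 = \tfrac{3}{2}x_2^{2} to the basis.

S(f_1,f_3): lcm = x_1x_2. S = -4x_1 - \tfrac{2}{5}x_2 + 4.
  leading term x_1: subtract (\tfrac{4}{11})·f_1 from -4x_1 - \tfrac{2}{5}x_2 + 4 → -\tfrac{2}{5}x_2
  leading term x_2: no divisor's leading term divides it; move -\tfrac{2}{5}x_2 to the remainder.
  remainder -\tfrac{2}{5}x_2 ≠ 0; add h_5 = -\tfrac{2}{5}x_2 to the basis.

The other S-polynomials (S(f_2,f_3), S(f_1,h_4), S(f_2,h_4), S(f_3,h_4), S(f_1,h_5), S(f_2,h_5), S(f_3,h_5), S(h_4,h_5)) all reduce to 0 modulo the current basis, so we have a Gröbner basis.
Inter-reduce: drop elements whose leading term is divisible by another's, tail-reduce, and make monic.
Reduced Gröbner basis: {x_1 - 1, x_2}.
Label its elements g_1 = x_1 - 1, g_2 = x_2.

Reduce p = x_1x_2 - 7x_2^{2} + 5x_2 + 5 modulo G:
  leading term x_1x_2: subtract (x_2)·g_1 from x_1x_2 - 7x_2^{2} + 5x_2 + 5 → -7x_2^{2} + 6x_2 + 5
  leading term x_2^{2}: subtract (-7x_2)·g_2 from -7x_2^{2} + 6x_2 + 5 → 6x_2 + 5
  leading term x_2: subtract (6)·g_2 from 6x_2 + 5 → 5
  leading term 1: no divisor's leading term divides it; move 5 to the remainder.
  normal form = 5.
The normal form is nonzero, so p ∉ I. Since p minus its normal form lies in I, I + (p) = I + (r) where r = 5; decide whether this ideal is the whole ring.
Here r = 5 is a nonzero constant, hence a unit: 1 ∈ I + (p), the Gröbner basis of I + (p) is {1}, and the enlarged system has no common solution — adjoining p is inconsistent.

Adjoining x_1x_2 - 7x_2^{2} + 5x_2 + 5 makes the ideal the whole ring: the system is inconsistent.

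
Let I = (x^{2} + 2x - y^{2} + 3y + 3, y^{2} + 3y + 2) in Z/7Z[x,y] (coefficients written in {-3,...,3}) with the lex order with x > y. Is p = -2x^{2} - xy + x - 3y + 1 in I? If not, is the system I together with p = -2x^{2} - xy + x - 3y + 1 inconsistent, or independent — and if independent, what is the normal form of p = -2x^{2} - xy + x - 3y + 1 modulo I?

-2x^{2} - xy + x - 3y + 1 is independent of I; its normal form modulo I is -xy - 2x + 2y - 3.

First compute the reduced Gröbner basis of I by Buchberger's algorithm.
f_1 = x^{2} + 2x - y^{2} + 3y + 3, LT = x^{2}.
f_2 = y^{2} + 3y + 2, LT = y^{2}.

The S-polynomials (S(f_1,f_2)) all reduce to 0 modulo the current basis, so we have a Gröbner basis.
Inter-reduce: drop elements whose leading term is divisible by another's, tail-reduce, and make monic.
Reduced Gröbner basis: {x^{2} + 2x - y - 2, y^{2} + 3y + 2}.
Label its elements g_1 = x^{2} + 2x - y - 2, g_2 = y^{2} + 3y + 2.

Reduce p = -2x^{2} - xy + x - 3y + 1 modulo G:
  leading term x^{2}: subtract (-2)·g_1 from -2x^{2} - xy + x - 3y + 1 → -xy - 2x + 2y - 3
  leading term xy: no divisor's leading term divides it; move -xy to the remainder.
  leading term x: no divisor's leading term divides it; move -2x to the remainder.
  leading term y: no divisor's leading term divides it; move 2y to the remainder.
  leading term 1: no divisor's leading term divides it; move -3 to the remainder.
  normal form = -xy - 2x + 2y - 3.
The normal form is nonzero, so p ∉ I. Since p minus its normal form lies in I, I + (p) = I + (r) where r = -xy - 2x + 2y - 3; decide whether this ideal is the whole ring.
Run Buchberger on G together with r (pairs among the g_i already reduce to 0 since G is a Gröbner basis):
g_1 = x^{2} + 2x - y - 2, LT = x^{2}.
g_2 = y^{2} + 3y + 2, LT = y^{2}.
r = -xy - 2x + 2y - 3, LT = xy.

The S-polynomials (S(g_1,g_2), S(g_1,r), S(g_2,r)) all reduce to 0 modulo the current basis, so we have a Gröbner basis.
Inter-reduce: drop elements whose leading term is divisible by another's, tail-reduce, and make monic.
Reduced Gröbner basis: {x^{2} + 2x - y - 2, xy + 2x - 2y + 3, y^{2} + 3y + 2}.
The reduced Gröbner basis of I + (p) is {x^{2} + 2x - y - 2, xy + 2x - 2y + 3, y^{2} + 3y + 2} ≠ {1}, a proper ideal, so the enlarged system stays consistent: p is independent of I, with normal form -xy - 2x + 2y - 3.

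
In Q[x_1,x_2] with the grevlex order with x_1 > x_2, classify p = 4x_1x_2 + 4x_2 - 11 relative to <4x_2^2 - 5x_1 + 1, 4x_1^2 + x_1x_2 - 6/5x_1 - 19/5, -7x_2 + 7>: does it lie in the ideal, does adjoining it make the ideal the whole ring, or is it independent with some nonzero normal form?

Adjoining 4x_1x_2 + 4x_2 - 11 makes the ideal the whole ring: the system is inconsistent.

First compute the reduced Gröbner basis of I by Buchberger's algorithm.
f_1 = 4x_2^2 - 5x_1 + 1, LT = x_2^2.
f_2 = 4x_1^2 + x_1x_2 - 6/5x_1 - 19/5, LT = x_1^2.
f_3 = -7x_2 + 7, LT = x_2.

S(f_1,f_3): lcm = x_2^2. S = -5/4x_1 + x_2 + 1/4.
  leading term x_1: no divisor's leading term divides it; move -5/4x_1 to the remainder.
  leading term x_2: subtract (-1/7)·f_3 from x_2 + 1/4 → 5/4
  leading term 1: no divisor's leading term divides it; move 5/4 to the remainder.
  remainder -5/4x_1 + 5/4 ≠ 0; add h_4 = -5/4x_1 + 5/4 to the basis.

The other S-polynomials (S(f_1,f_2), S(f_2,f_3), S(f_1,h_4), S(f_2,h_4), S(f_3,h_4)) all reduce to 0 modulo the current basis, so we have a Gröbner basis.
Inter-reduce: drop elements whose leading term is divisible by another's, tail-reduce, and make monic.
Reduced Gröbner basis: {x_1 - 1, x_2 - 1}.
Label its elements g_1 = x_1 - 1, g_2 = x_2 - 1.

Reduce p = 4x_1x_2 + 4x_2 - 11 modulo G:
  leading term x_1x_2: subtract (4x_2)·g_1 from 4x_1x_2 + 4x_2 - 11 → 8x_2 - 11
  leading term x_2: subtract (8)·g_2 from 8x_2 - 11 → -3
  leading term 1: no divisor's leading term divides it; move -3 to the remainder.
  normal form = -3.
The normal form is nonzero, so p ∉ I. Since p minus its normal form lies in I, I + (p) = I + (r) where r = -3; decide whether this ideal is the whole ring.
Here r = -3 is a nonzero constant, hence a unit: 1 ∈ I + (p), the Gröbner basis of I + (p) is {1}, and the enlarged system has no common solution — adjoining p is inconsistent.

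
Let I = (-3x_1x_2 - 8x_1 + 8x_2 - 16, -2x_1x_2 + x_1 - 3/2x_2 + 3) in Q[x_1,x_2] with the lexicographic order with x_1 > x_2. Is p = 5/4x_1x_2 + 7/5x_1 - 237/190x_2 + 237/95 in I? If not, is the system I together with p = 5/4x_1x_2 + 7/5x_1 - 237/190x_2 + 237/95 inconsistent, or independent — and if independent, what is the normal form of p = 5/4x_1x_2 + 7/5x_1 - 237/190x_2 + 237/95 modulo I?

First compute the reduced Gröbner basis of I by Buchberger's algorithm.
f_1 = -3x_1x_2 - 8x_1 + 8x_2 - 16, LT = x_1x_2.
f_2 = -2x_1x_2 + x_1 - 3/2x_2 + 3, LT = x_1x_2.

S(f_1,f_2): lcm = x_1x_2. S = 19/6x_1 - 41/12x_2 + 41/6.
  reduce S modulo (f_1, f_2):
  remainder 19/6x_1 - 41/12x_2 + 41/6 ≠ 0; add h_3 = 19/6x_1 - 41/12x_2 + 41/6 to the basis.

S(f_1,h_3): lcm = x_1x_2. S = 8/3x_1 + 41/38x_2^2 - 275/57x_2 + 16/3.
  reduce S modulo (f_1, f_2, h_3):
  remainder 41/38x_2^2 - 37/19x_2 - 8/19 ≠ 0; add h_4 = 41/38x_2^2 - 37/19x_2 - 8/19 to the basis.

The other S-polynomials (S(f_2,h_3), S(f_1,h_4), S(f_2,h_4), S(h_3,h_4)) all reduce to 0 modulo the current basis, so we have a Gröbner basis.
Inter-reduce: drop elements whose leading term is divisible by another's, tail-reduce, and make monic.
Reduced Gröbner basis: {x_1 - 41/38x_2 + 41/19, x_2^2 - 74/41x_2 - 16/41}.
Label its elements g_1 = x_1 - 41/38x_2 + 41/19, g_2 = x_2^2 - 74/41x_2 - 16/41.

Reduce p = 5/4x_1x_2 + 7/5x_1 - 237/190x_2 + 237/95 modulo G:
  leading term x_1x_2: subtract (5/4x_2)·g_1 from 5/4x_1x_2 + 7/5x_1 - 237/190x_2 + 237/95 → 7/5x_1 + 205/152x_2^2 - 1499/380x_2 + 237/95
  leading term x_1: subtract (7/5)·g_1 from 7/5x_1 + 205/152x_2^2 - 1499/380x_2 + 237/95 → 205/152x_2^2 - 185/76x_2 - 10/19
  leading term x_2^2: subtract (205/152)·g_2 from 205/152x_2^2 - 185/76x_2 - 10/19 → 0
  normal form = 0.
Since the normal form is 0, p ∈ I.

5/4x_1x_2 + 7/5x_1 - 237/190x_2 + 237/95 lies in I (it reduces to 0).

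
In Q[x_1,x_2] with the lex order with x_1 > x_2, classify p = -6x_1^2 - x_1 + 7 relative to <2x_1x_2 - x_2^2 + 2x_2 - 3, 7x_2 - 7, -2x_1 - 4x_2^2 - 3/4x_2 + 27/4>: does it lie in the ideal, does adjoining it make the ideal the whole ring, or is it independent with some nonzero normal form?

First compute the reduced Gröbner basis of I by Buchberger's algorithm.
f_1 = 2x_1x_2 - x_2^2 + 2x_2 - 3, LT = x_1x_2.
f_2 = 7x_2 - 7, LT = x_2.
f_3 = -2x_1 - 4x_2^2 - 3/4x_2 + 27/4, LT = x_1.

The S-polynomials (S(f_1,f_2), S(f_1,f_3), S(f_2,f_3)) all reduce to 0 modulo the current basis, so we have a Gröbner basis.
Inter-reduce: drop elements whose leading term is divisible by another's, tail-reduce, and make monic.
Reduced Gröbner basis: {x_1 - 1, x_2 - 1}.
Label its elements g_1 = x_1 - 1, g_2 = x_2 - 1.

Reduce p = -6x_1^2 - x_1 + 7 modulo G:
  leading term x_1^2: subtract (-6x_1)·g_1 from -6x_1^2 - x_1 + 7 → -7x_1 + 7
  leading term x_1: subtract (-7)·g_1 from -7x_1 + 7 → 0
  normal form = 0.
Since the normal form is 0, p ∈ I.

-6x_1^2 - x_1 + 7 lies in I (it reduces to 0).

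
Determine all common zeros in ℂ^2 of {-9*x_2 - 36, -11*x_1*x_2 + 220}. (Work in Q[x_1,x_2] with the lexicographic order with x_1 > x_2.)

Compute a lex Gröbner basis by Buchberger's algorithm.
f_1 = -9*x_2 - 36, LT = x_2.
f_2 = -11*x_1*x_2 + 220, LT = x_1*x_2.

S(f_1,f_2): lcm = x_1*x_2. S = 4*x_1 + 20.
  leading term x_1: no divisor's leading term divides it; move 4*x_1 to the remainder.
  leading term 1: no divisor's leading term divides it; move 20 to the remainder.
  remainder 4*x_1 + 20 ≠ 0; add h_3 = 4*x_1 + 20 to the basis.

The other S-polynomials (S(f_1,h_3), S(f_2,h_3)) all reduce to 0 modulo the current basis, so we have a Gröbner basis.
Inter-reduce: drop elements whose leading term is divisible by another's, tail-reduce, and make monic.
Reduced Gröbner basis: {x_1 + 5, x_2 + 4}.

Elimination: the polynomial x_2 + 4 lies in the elimination ideal for x_2, so x_2 ∈ {-4}. For each such x_2, the remaining basis elements (now univariate) give the rest of the solution.
  x_2 = -4: the earlier basis element becomes x_1 + 5 = 0, giving x_1 = -5 — point (-5, -4).
This is the nonlinear analogue of row-reducing a linear system.

{(-5, -4)}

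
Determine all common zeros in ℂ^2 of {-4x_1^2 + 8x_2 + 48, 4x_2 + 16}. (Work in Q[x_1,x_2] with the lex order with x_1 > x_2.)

Compute a lex Gröbner basis by Buchberger's algorithm.
f_1 = -4x_1^2 + 8x_2 + 48, LT = x_1^2.
f_2 = 4x_2 + 16, LT = x_2.

The S-polynomials (S(f_1,f_2)) all reduce to 0 modulo the current basis, so we have a Gröbner basis.
Inter-reduce: drop elements whose leading term is divisible by another's, tail-reduce, and make monic.
Reduced Gröbner basis: {x_1^2 - 4, x_2 + 4}.

The lex basis is triangular: the last element involves only x_2. Solving x_2 + 4 = 0 gives x_2 ∈ {-4}; substituting each value into the earlier elements determines the remaining variables.
  x_2 = -4: the earlier basis element becomes x_1^2 - 4 = 0, giving x_1 = -2, 2 — points (-2, -4), (2, -4).

{(-2, -4), (2, -4)}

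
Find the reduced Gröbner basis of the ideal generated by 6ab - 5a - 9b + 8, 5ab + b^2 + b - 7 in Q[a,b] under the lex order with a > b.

f_1 = 6ab - 5a - 9b + 8, LT = ab.
f_2 = 5ab + b^2 + b - 7, LT = ab.

S(f_1,f_2): lcm = ab. S = -5/6a - 1/5b^2 - 17/10b + 41/15.
  leading term a: no divisor's leading term divides it; move -5/6a to the remainder.
  leading term b^2: no divisor's leading term divides it; move -1/5b^2 to the remainder.
  leading term b: no divisor's leading term divides it; move -17/10b to the remainder.
  leading term 1: no divisor's leading term divides it; move 41/15 to the remainder.
  remainder -5/6a - 1/5b^2 - 17/10b + 41/15 ≠ 0; add g_3 = -5/6a - 1/5b^2 - 17/10b + 41/15 to the basis.

S(f_1,g_3): lcm = ab. S = -5/6a - 6/25b^3 - 51/25b^2 + 89/50b + 4/3.
  leading term a: subtract (1)·g_3 from -5/6a - 6/25b^3 - 51/25b^2 + 89/50b + 4/3 → -6/25b^3 - 46/25b^2 + 87/25b - 7/5
  leading term b^3: no divisor's leading term divides it; move -6/25b^3 to the remainder.
  leading term b^2: no divisor's leading term divides it; move -46/25b^2 to the remainder.
  leading term b: no divisor's leading term divides it; move 87/25b to the remainder.
  leading term 1: no divisor's leading term divides it; move -7/5 to the remainder.
  remainder -6/25b^3 - 46/25b^2 + 87/25b - 7/5 ≠ 0; add g_4 = -6/25b^3 - 46/25b^2 + 87/25b - 7/5 to the basis.

S(f_2,g_3): lcm = ab. S = -6/25b^3 - 46/25b^2 + 87/25b - 7/5.
  leading term b^3: subtract (1)·g_4 from -6/25b^3 - 46/25b^2 + 87/25b - 7/5 → 0
  remainder 0.

S(f_1,g_4): lcm = ab^3. S = -17/2ab^2 + 29/2ab - 35/6a - 3/2b^3 + 4/3b^2.
  leading term ab^2: subtract (-17/12b)·f_1 from -17/2ab^2 + 29/2ab - 35/6a - 3/2b^3 + 4/3b^2 → 89/12ab - 35/6a - 3/2b^3 - 137/12b^2 + 34/3b
  leading term ab: subtract (89/72)·f_1 from 89/12ab - 35/6a - 3/2b^3 - 137/12b^2 + 34/3b → 25/72a - 3/2b^3 - 137/12b^2 + 539/24b - 89/9
  leading term a: subtract (-5/12)·g_3 from 25/72a - 3/2b^3 - 137/12b^2 + 539/24b - 89/9 → -3/2b^3 - 23/2b^2 + 87/4b - 35/4
  leading term b^3: subtract (25/4)·g_4 from -3/2b^3 - 23/2b^2 + 87/4b - 35/4 → 0
  remainder 0.

S(f_2,g_4): lcm = ab^3. S = -23/3ab^2 + 29/2ab - 35/6a + 1/5b^4 + 1/5b^3 - 7/5b^2.
  leading term ab^2: subtract (-23/18b)·f_1 from -23/3ab^2 + 29/2ab - 35/6a + 1/5b^4 + 1/5b^3 - 7/5b^2 → 73/9ab - 35/6a + 1/5b^4 + 1/5b^3 - 129/10b^2 + 92/9b
  leading term ab: subtract (73/54)·f_1 from 73/9ab - 35/6a + 1/5b^4 + 1/5b^3 - 129/10b^2 + 92/9b → 25/27a + 1/5b^4 + 1/5b^3 - 129/10b^2 + 403/18b - 292/27
  leading term a: subtract (-10/9)·g_3 from 25/27a + 1/5b^4 + 1/5b^3 - 129/10b^2 + 403/18b - 292/27 → 1/5b^4 + 1/5b^3 - 1181/90b^2 + 41/2b - 70/9
  leading term b^4: subtract (-5/6b)·g_4 from 1/5b^4 + 1/5b^3 - 1181/90b^2 + 41/2b - 70/9 → -4/3b^3 - 92/9b^2 + 58/3b - 70/9
  leading term b^3: subtract (50/9)·g_4 from -4/3b^3 - 92/9b^2 + 58/3b - 70/9 → 0
  remainder 0.

S(g_3,g_4): leading monomials are coprime, so the S-polynomial reduces to 0 (Buchberger's first criterion).
Every S-polynomial of the final basis reduces to 0, so we have a Gröbner basis.
Inter-reduce: drop elements whose leading term is divisible by another's, tail-reduce, and make monic.

G = {a + 6/25b^2 + 51/25b - 82/25, b^3 + 23/3b^2 - 29/2b + 35/6}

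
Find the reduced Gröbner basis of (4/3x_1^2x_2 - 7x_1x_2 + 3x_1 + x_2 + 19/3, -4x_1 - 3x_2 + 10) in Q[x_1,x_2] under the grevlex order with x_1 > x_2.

G = {x_2^3 + 1/3x_2^2 - 125/9x_2 + 166/9, x_1 + 3/4x_2 - 5/2}

f_1 = 4/3x_1^2x_2 - 7x_1x_2 + 3x_1 + x_2 + 19/3, LT = x_1^2x_2.
f_2 = -4x_1 - 3x_2 + 10, LT = x_1.

S(f_1,f_2): lcm = x_1^2x_2. S = -3/4x_1x_2^2 - 11/4x_1x_2 + 9/4x_1 + 3/4x_2 + 19/4.
  leading term x_1x_2^2: subtract (3/16x_2^2)·f_2 from -3/4x_1x_2^2 - 11/4x_1x_2 + 9/4x_1 + 3/4x_2 + 19/4 → 9/16x_2^3 - 11/4x_1x_2 - 15/8x_2^2 + 9/4x_1 + 3/4x_2 + 19/4
  leading term x_2^3: no divisor's leading term divides it; move 9/16x_2^3 to the remainder.
  leading term x_1x_2: subtract (11/16x_2)·f_2 from -11/4x_1x_2 - 15/8x_2^2 + 9/4x_1 + 3/4x_2 + 19/4 → 3/16x_2^2 + 9/4x_1 - 49/8x_2 + 19/4
  leading term x_2^2: no divisor's leading term divides it; move 3/16x_2^2 to the remainder.
  leading term x_1: subtract (-9/16)·f_2 from 9/4x_1 - 49/8x_2 + 19/4 → -125/16x_2 + 83/8
  leading term x_2: no divisor's leading term divides it; move -125/16x_2 to the remainder.
  leading term 1: no divisor's leading term divides it; move 83/8 to the remainder.
  remainder 9/16x_2^3 + 3/16x_2^2 - 125/16x_2 + 83/8 ≠ 0; add g_3 = 9/16x_2^3 + 3/16x_2^2 - 125/16x_2 + 83/8 to the basis.

The other S-polynomials (S(f_1,g_3), S(f_2,g_3)) all reduce to 0 modulo the current basis, so we have a Gröbner basis.
Inter-reduce: drop elements whose leading term is divisible by another's, tail-reduce, and make monic.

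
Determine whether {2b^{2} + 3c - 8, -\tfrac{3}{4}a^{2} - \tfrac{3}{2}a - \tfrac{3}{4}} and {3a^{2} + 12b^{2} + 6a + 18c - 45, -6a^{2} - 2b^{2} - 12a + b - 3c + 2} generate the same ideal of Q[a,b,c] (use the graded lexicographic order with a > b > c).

For a fixed monomial order, each ideal has a unique reduced Gröbner basis; comparing bases decides equality.
Buchberger on the first generating set:
f_1 = 2b^{2} + 3c - 8, LT = b^{2}.
f_2 = -\tfrac{3}{4}a^{2} - \tfrac{3}{2}a - \tfrac{3}{4}, LT = a^{2}.

The S-polynomials (S(f_1,f_2)) all reduce to 0 modulo the current basis, so we have a Gröbner basis.
Inter-reduce: drop elements whose leading term is divisible by another's, tail-reduce, and make monic.
Reduced Gröbner basis: {a^{2} + 2a + 1, b^{2} + \tfrac{3}{2}c - 4}.

Buchberger on the second generating set:
h_1 = 3a^{2} + 12b^{2} + 6a + 18c - 45, LT = a^{2}.
h_2 = -6a^{2} - 2b^{2} - 12a + b - 3c + 2, LT = a^{2}.

S(h_1,h_2): lcm = a^{2}. S = \tfrac{11}{3}b^{2} + \tfrac{1}{6}b + \tfrac{11}{2}c - \tfrac{44}{3}.
  leading term b^{2}: no divisor's leading term divides it; move \tfrac{11}{3}b^{2} to the remainder.
  leading term b: no divisor's leading term divides it; move \tfrac{1}{6}b to the remainder.
  leading term c: no divisor's leading term divides it; move \tfrac{11}{2}c to the remainder.
  leading term 1: no divisor's leading term divides it; move -\tfrac{44}{3} to the remainder.
  remainder \tfrac{11}{3}b^{2} + \tfrac{1}{6}b + \tfrac{11}{2}c - \tfrac{44}{3} ≠ 0; add k_3 = \tfrac{11}{3}b^{2} + \tfrac{1}{6}b + \tfrac{11}{2}c - \tfrac{44}{3} to the basis.

The other S-polynomials (S(h_1,k_3), S(h_2,k_3)) all reduce to 0 modulo the current basis, so we have a Gröbner basis.
Inter-reduce: drop elements whose leading term is divisible by another's, tail-reduce, and make monic.
Reduced Gröbner basis: {a^{2} + 2a - \tfrac{2}{11}b + 1, b^{2} + \tfrac{1}{22}b + \tfrac{3}{2}c - 4}.

Since the reduced bases disagree, the two ideals are not the same.
The same test decides containment: I ⊆ J iff every generator of I reduces to 0 modulo a Gröbner basis of J.

No, the ideals differ.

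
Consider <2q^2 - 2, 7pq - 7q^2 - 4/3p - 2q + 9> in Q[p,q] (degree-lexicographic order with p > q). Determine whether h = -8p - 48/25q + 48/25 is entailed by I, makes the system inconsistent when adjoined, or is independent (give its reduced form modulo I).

-8p - 48/25q + 48/25 lies in I (it reduces to 0).

First compute the reduced Gröbner basis of I by Buchberger's algorithm.
f_1 = 2q^2 - 2, LT = q^2.
f_2 = 7pq - 7q^2 - 4/3p - 2q + 9, LT = pq.

S(f_1,f_2): lcm = pq^2. S = q^3 + 4/21pq + 2/7q^2 - p - 9/7q.
  leading term q^3: subtract (1/2q)·f_1 from q^3 + 4/21pq + 2/7q^2 - p - 9/7q → 4/21pq + 2/7q^2 - p - 2/7q
  leading term pq: subtract (4/147)·f_2 from 4/21pq + 2/7q^2 - p - 2/7q → 10/21q^2 - 425/441p - 34/147q - 12/49
  leading term q^2: subtract (5/21)·f_1 from 10/21q^2 - 425/441p - 34/147q - 12/49 → -425/441p - 34/147q + 34/147
  leading term p: no divisor's leading term divides it; move -425/441p to the remainder.
  leading term q: no divisor's leading term divides it; move -34/147q to the remainder.
  leading term 1: no divisor's leading term divides it; move 34/147 to the remainder.
  remainder -425/441p - 34/147q + 34/147 ≠ 0; add k_3 = -425/441p - 34/147q + 34/147 to the basis.

The other S-polynomials (S(f_1,k_3), S(f_2,k_3)) all reduce to 0 modulo the current basis, so we have a Gröbner basis.
Inter-reduce: drop elements whose leading term is divisible by another's, tail-reduce, and make monic.
Reduced Gröbner basis: {q^2 - 1, p + 6/25q - 6/25}.
Label its elements g_1 = q^2 - 1, g_2 = p + 6/25q - 6/25.

Reduce h = -8p - 48/25q + 48/25 modulo G:
  leading term p: subtract (-8)·g_2 from -8p - 48/25q + 48/25 → 0
  normal form = 0.
Since the normal form is 0, h ∈ I.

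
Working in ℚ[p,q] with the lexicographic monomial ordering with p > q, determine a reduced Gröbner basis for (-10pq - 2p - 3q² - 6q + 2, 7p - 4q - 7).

f_1 = -10pq - 2p - 3q² - 6q + 2, LT = pq.
f_2 = 7p - 4q - 7, LT = p.

S(f_1,f_2): lcm = pq. S = ⅕p + 61/70q² + 8/5q - ⅕.
  leading term p: subtract (1/35)·f_2 from ⅕p + 61/70q² + 8/5q - ⅕ → 61/70q² + 12/7q
  leading term q²: no divisor's leading term divides it; move 61/70q² to the remainder.
  leading term q: no divisor's leading term divides it; move 12/7q to the remainder.
  remainder 61/70q² + 12/7q ≠ 0; add g_3 = 61/70q² + 12/7q to the basis.

The other S-polynomials (S(f_1,g_3), S(f_2,g_3)) all reduce to 0 modulo the current basis, so we have a Gröbner basis.
Inter-reduce: drop elements whose leading term is divisible by another's, tail-reduce, and make monic.

G = {p - 4/7q - 1, q² + 120/61q}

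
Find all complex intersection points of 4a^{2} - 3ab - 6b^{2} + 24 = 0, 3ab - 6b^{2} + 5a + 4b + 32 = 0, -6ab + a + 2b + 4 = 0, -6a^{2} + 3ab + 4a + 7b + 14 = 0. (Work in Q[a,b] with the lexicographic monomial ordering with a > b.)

{(0, -2)}

Compute a lex Gröbner basis by Buchberger's algorithm.
f_1 = 4a^{2} - 3ab - 6b^{2} + 24, LT = a^{2}.
f_2 = 3ab + 5a - 6b^{2} + 4b + 32, LT = ab.
f_3 = -6ab + a + 2b + 4, LT = ab.
f_4 = -6a^{2} + 3ab + 4a + 7b + 14, LT = a^{2}.

S(f_1,f_2): lcm = a^{2}b. S = -\tfrac{5}{3}a^{2} + \tfrac{5}{4}ab^{2} - \tfrac{4}{3}ab - \tfrac{32}{3}a - \tfrac{3}{2}b^{3} + 6b.
  reduce S modulo (f_1, f_2, f_3, f_4):
  remainder -\tfrac{26}{9}a + b^{3} - \tfrac{27}{2}b^{2} - \tfrac{10}{9}b + \tfrac{538}{9} ≠ 0; add h_5 = -\tfrac{26}{9}a + b^{3} - \tfrac{27}{2}b^{2} - \tfrac{10}{9}b + \tfrac{538}{9} to the basis.

S(f_1,f_3): lcm = a^{2}b. S = \tfrac{1}{6}a^{2} - \tfrac{3}{4}ab^{2} + \tfrac{1}{3}ab + \tfrac{2}{3}a - \tfrac{3}{2}b^{3} + 6b.
  reduce S modulo (f_1, f_2, f_3, f_4, h_5):
  remainder -\tfrac{781}{208}b^{3} + \tfrac{18541}{1248}b^{2} + \tfrac{3919}{312}b - \tfrac{20075}{312} ≠ 0; add h_6 = -\tfrac{781}{208}b^{3} + \tfrac{18541}{1248}b^{2} + \tfrac{3919}{312}b - \tfrac{20075}{312} to the basis.

S(f_1,f_4): lcm = a^{2}. S = -\tfrac{1}{4}ab + \tfrac{2}{3}a - \tfrac{3}{2}b^{2} + \tfrac{7}{6}b + \tfrac{25}{3}.
  reduce S modulo (f_1, f_2, f_3, f_4, h_5, h_6):
  remainder -\tfrac{4357}{781}b^{2} + \tfrac{10955}{4686}b + \tfrac{5749}{213} ≠ 0; add h_7 = -\tfrac{4357}{781}b^{2} + \tfrac{10955}{4686}b + \tfrac{5749}{213} to the basis.

S(f_2,f_3): lcm = ab. S = \tfrac{11}{6}a - 2b^{2} + \tfrac{5}{3}b + \tfrac{34}{3}.
  reduce S modulo (f_1, f_2, f_3, f_4, h_5, h_6, h_7):
  remainder -\tfrac{3811}{13071}b - \tfrac{7622}{13071} ≠ 0; add h_8 = -\tfrac{3811}{13071}b - \tfrac{7622}{13071} to the basis.

The other S-polynomials (S(f_2,f_4), S(f_3,f_4), S(f_1,h_5), S(f_2,h_5), S(f_3,h_5), S(f_4,h_5), S(f_1,h_6), S(f_2,h_6), S(f_3,h_6), S(f_4,h_6), S(h_5,h_6), S(f_1,h_7), S(f_2,h_7), S(f_3,h_7), S(f_4,h_7), S(h_5,h_7), S(h_6,h_7), S(f_1,h_8), S(f_2,h_8), S(f_3,h_8), S(f_4,h_8), S(h_5,h_8), S(h_6,h_8), S(h_7,h_8)) all reduce to 0 modulo the current basis, so we have a Gröbner basis.
Inter-reduce: drop elements whose leading term is divisible by another's, tail-reduce, and make monic.
Reduced Gröbner basis: {a, b + 2}.

The lex basis is triangular: the last element involves only b. Solving b + 2 = 0 gives b ∈ {-2}; substituting each value into the earlier elements determines the remaining variables.
  b = -2: the earlier basis element becomes a = 0, giving a = 0 — point (0, -2).
This is the nonlinear analogue of row-reducing a linear system.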